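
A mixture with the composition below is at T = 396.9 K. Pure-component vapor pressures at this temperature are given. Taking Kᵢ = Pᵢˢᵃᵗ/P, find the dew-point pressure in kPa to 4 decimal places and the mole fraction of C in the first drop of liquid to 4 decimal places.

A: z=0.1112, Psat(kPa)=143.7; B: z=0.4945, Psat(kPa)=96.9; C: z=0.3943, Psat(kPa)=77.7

Pdew = 91.3102 kPa, x_C = 0.4634

At the dew point ψ → 1, so Σzᵢ/Kᵢ = 1 with Kᵢ = Pᵢˢᵃᵗ/P ⇒ 1/P = Σzᵢ/Pᵢˢᵃᵗ.
1/P = 0.1112/143.7 + 0.4945/96.9 + 0.3943/77.7 = 0.0109517 ⇒ P = 91.3102 kPa
xᵢ = zᵢP/Pᵢˢᵃᵗ ⇒ x_C = 0.3943·91.3102/77.7 = 0.4634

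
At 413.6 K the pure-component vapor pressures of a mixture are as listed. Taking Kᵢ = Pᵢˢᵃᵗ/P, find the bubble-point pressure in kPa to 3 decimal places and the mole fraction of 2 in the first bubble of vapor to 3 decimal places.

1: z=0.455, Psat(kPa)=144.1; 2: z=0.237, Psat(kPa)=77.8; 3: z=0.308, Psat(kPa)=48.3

Pbub = 98.880 kPa, y_2 = 0.186

At the bubble point ψ → 0, so ΣzᵢKᵢ = 1 with Kᵢ = Pᵢˢᵃᵗ/P ⇒ P = ΣzᵢPᵢˢᵃᵗ.
P = 0.455·144.1 + 0.237·77.8 + 0.308·48.3 = 98.880 kPa
yᵢ = zᵢPᵢˢᵃᵗ/P ⇒ y_2 = 0.237·77.8/98.880 = 0.186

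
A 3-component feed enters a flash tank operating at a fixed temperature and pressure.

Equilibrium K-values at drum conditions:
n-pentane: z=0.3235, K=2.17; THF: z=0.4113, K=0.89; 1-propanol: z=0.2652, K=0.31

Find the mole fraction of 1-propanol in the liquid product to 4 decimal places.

Material balance + equilibrium reduce to Σ zᵢ(Kᵢ−1)/(1+ψ(Kᵢ−1)) = 0.
g(0) = ΣzᵢKᵢ − 1 = 0.1503 and g(1) = 1 − Σzᵢ/Kᵢ = -0.4667, so a root lies in (0, 1).
Newton iteration, ψ⁰ = 0.63:
  ψ = 0.6300: g = -0.15442, g' = -0.5476 → ψ = 0.3480
  ψ = 0.3480: g = -0.01888, g' = -0.4477 → ψ = 0.3058
Converged at ψ = 0.3058.
Compositions from xᵢ = zᵢ/(1+ψ(Kᵢ−1)), yᵢ = Kᵢxᵢ:
  n-pentane: x = 0.2382, y = 0.5170
  THF: x = 0.4256, y = 0.3788
  1-propanol: x = 0.3361, y = 0.1042

x_1-propanol = 0.3361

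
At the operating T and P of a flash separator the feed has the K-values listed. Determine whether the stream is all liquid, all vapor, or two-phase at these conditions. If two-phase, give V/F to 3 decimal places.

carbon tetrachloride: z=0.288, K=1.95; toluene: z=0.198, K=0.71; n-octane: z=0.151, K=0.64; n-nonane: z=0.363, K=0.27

all liquid

ΣzᵢKᵢ = 0.897; Σzᵢ/Kᵢ = 2.007.
Since ΣzᵢKᵢ < 1 the mixture is below its bubble point — single liquid phase.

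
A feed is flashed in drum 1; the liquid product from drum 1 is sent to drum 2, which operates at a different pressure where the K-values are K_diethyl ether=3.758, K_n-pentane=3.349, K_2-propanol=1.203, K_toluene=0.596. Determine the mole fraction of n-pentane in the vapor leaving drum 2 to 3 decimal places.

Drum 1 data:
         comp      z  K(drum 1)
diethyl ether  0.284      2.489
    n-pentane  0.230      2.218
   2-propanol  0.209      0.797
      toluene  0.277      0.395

y_n-pentane (drum 2) = 0.154

Drum 1:
Material balance + equilibrium reduce to Σ zᵢ(Kᵢ−1)/(1+ψ₁(Kᵢ−1)) = 0.
g(0) = ΣzᵢKᵢ − 1 = 0.493 and g(1) = 1 − Σzᵢ/Kᵢ = -0.181, so a root lies in (0, 1).
Iterate (Newton) starting at ψ₁ = 0.5:
  ψ₁ = 0.500: g = 0.1290, g' = -0.558 → ψ₁ = 0.731
  ψ₁ = 0.731: g = 0.0002, g' = -0.578 → ψ₁ = 0.732
Converged at ψ₁ = 0.732.
Drum-1 compositions:
  diethyl ether: x = 0.136, y = 0.338
  n-pentane: x = 0.122, y = 0.270
  2-propanol: x = 0.245, y = 0.196
  toluene: x = 0.497, y = 0.196
Drum-2 feed = drum-1 liquid: z₂ = (0.1359, 0.1216, 0.2455, 0.4970).
Drum 2:
Iterate (Newton) starting at ψ₂ = 0.5:
  ψ₂ = 0.500: g = 0.0826, g' = -0.460 → ψ₂ = 0.679
  ψ₂ = 0.679: g = 0.0075, g' = -0.387 → ψ₂ = 0.699
Converged at ψ₂ = 0.699.
  diethyl ether: x = 0.046, y = 0.174
  n-pentane: x = 0.046, y = 0.154
  2-propanol: x = 0.215, y = 0.259
  toluene: x = 0.693, y = 0.413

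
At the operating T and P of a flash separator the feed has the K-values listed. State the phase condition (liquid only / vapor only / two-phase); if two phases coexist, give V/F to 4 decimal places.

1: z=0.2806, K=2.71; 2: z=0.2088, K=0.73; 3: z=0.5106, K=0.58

ΣzᵢKᵢ = 1.2090; Σzᵢ/Kᵢ = 1.2699.
Both exceed 1, so a two-phase solution exists.
Newton iteration, ψ⁰ = 0.51:
  ψ = 0.5100: g = -0.08198, g' = -0.4004 → ψ = 0.3053
  ψ = 0.3053: g = 0.00783, g' = -0.4908 → ψ = 0.3212
  ψ = 0.3212: g = 0.00008, g' = -0.4804 → ψ = 0.3214
Converged at ψ = 0.3214.

two-phase, V/F = 0.3214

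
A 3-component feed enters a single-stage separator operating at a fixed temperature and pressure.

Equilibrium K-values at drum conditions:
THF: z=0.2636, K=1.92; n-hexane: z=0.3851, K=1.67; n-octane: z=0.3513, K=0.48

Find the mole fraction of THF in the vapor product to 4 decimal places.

y_THF = 0.2934

Rachford–Rice: g(β) = Σ zᵢ(Kᵢ−1)/(1+β(Kᵢ−1)) = 0.
Check two-phase: ΣzᵢKᵢ = 1.3179 > 1 and Σzᵢ/Kᵢ = 1.0998 > 1, so g(0) = 0.3179 > 0 and g(1) = -0.0998 < 0.
Newton–Raphson from β = 0.5:
  β = 0.5000: g = 0.11252, g' = -0.3751 → β = 0.7999
  β = 0.7999: g = -0.00510, g' = -0.4258 → β = 0.7880
  β = 0.7880: g = -0.00002, g' = -0.4217 → β = 0.7879
Converged at β = 0.7879.
Compositions from xᵢ = zᵢ/(1+β(Kᵢ−1)), yᵢ = Kᵢxᵢ:
  THF: x = 0.1528, y = 0.2934
  n-hexane: x = 0.2520, y = 0.4209
  n-octane: x = 0.5951, y = 0.2857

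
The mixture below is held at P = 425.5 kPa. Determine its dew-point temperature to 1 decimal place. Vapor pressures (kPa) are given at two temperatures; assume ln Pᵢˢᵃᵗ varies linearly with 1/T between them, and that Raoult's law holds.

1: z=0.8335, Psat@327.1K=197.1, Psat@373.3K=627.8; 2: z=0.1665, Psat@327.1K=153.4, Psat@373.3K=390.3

Dew-point temperature: Σzᵢ·P/Pᵢˢᵃᵗ(T) = 1. Interpolate ln Pᵢˢᵃᵗ = aᵢ + bᵢ/T.
  T = 327.1 K: ΣzᵢP/Pᵢˢᵃᵗ = 2.2612
  T = 373.3 K: ΣzᵢP/Pᵢˢᵃᵗ = 0.7464
  T = 350.2 K: ΣzᵢP/Pᵢˢᵃᵗ = 1.2512
  T = 361.8 K: ΣzᵢP/Pᵢˢᵃᵗ = 0.9571
  T = 356.0 K: ΣzᵢP/Pᵢˢᵃᵗ = 1.0919
  T = 358.9 K: ΣzᵢP/Pᵢˢᵃᵗ = 1.0217
  T = 360.4 K: ΣzᵢP/Pᵢˢᵃᵗ = 0.9877
  T = 359.6 K: ΣzᵢP/Pᵢˢᵃᵗ = 1.0057
  T = 360.0 K: ΣzᵢP/Pᵢˢᵃᵗ = 0.9966
  T = 359.8 K: ΣzᵢP/Pᵢˢᵃᵗ = 1.0011
Interpolating between 359.8 K and 360.0 K gives T ≈ 359.8 K.

T = 359.8 K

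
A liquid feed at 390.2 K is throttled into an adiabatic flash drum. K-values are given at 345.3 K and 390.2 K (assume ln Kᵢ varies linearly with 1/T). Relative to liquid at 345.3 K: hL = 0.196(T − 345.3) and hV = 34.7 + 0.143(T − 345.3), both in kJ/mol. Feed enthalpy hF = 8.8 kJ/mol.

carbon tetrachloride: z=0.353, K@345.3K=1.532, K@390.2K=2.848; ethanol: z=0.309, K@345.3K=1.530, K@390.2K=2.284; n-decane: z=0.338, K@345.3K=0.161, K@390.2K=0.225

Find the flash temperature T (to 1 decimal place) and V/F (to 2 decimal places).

Adiabatic flash: solve Rachford–Rice at each trial T, then check hF = ψ·hV(T) + (1−ψ)·hL(T).
  T = 345.3 K: K = (1.532, 1.530, 0.161), RR gives ψ = 0.153, H_out = 5.294 kJ/mol
  T = 390.2 K: K = (2.848, 2.284, 0.225), RR gives ψ = 0.637, H_out = 29.402 kJ/mol
  T = 367.8 K: K = (2.130, 1.893, 0.192), RR gives ψ = 0.487, H_out = 20.717 kJ/mol
  T = 356.6 K: K = (1.817, 1.708, 0.177), RR gives ψ = 0.362, H_out = 14.575 kJ/mol
  T = 351.0 K: K = (1.672, 1.619, 0.169), RR gives ψ = 0.274, H_out = 10.547 kJ/mol
  T = 348.1 K: K = (1.600, 1.573, 0.165), RR gives ψ = 0.217, H_out = 8.058 kJ/mol
  T = 349.6 K: K = (1.637, 1.597, 0.167), RR gives ψ = 0.248, H_out = 9.387 kJ/mol
Linear interpolation between T = 348.1 (H_out = 8.058) and T = 349.6 (H_out = 9.387) on hF = 8.8 gives T ≈ 348.9 K, at which ψ = 0.23.

T = 348.9 K, V/F = 0.23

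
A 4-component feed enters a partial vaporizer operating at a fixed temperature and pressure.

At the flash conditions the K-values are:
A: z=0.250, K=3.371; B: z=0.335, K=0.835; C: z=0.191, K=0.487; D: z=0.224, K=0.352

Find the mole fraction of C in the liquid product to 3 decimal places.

Rachford–Rice: g(β) = Σ zᵢ(Kᵢ−1)/(1+β(Kᵢ−1)) = 0.
Check two-phase: ΣzᵢKᵢ = 1.294 > 1 and Σzᵢ/Kᵢ = 1.504 > 1, so g(0) = 0.294 > 0 and g(1) = -0.504 < 0.
Newton iteration, β⁰ = 0.31:
  β = 0.310: g = -0.0148, g' = -0.695 → β = 0.289
Converged at β = 0.289.
Compositions from xᵢ = zᵢ/(1+β(Kᵢ−1)), yᵢ = Kᵢxᵢ:
  A: x = 0.148, y = 0.500
  B: x = 0.352, y = 0.294
  C: x = 0.224, y = 0.109
  D: x = 0.276, y = 0.097

x_C = 0.224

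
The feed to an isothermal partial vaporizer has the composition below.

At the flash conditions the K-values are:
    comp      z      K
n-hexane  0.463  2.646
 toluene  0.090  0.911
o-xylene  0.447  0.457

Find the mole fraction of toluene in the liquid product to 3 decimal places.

Rachford–Rice: g(V/F) = Σ zᵢ(Kᵢ−1)/(1+V/F(Kᵢ−1)) = 0.
Check two-phase: ΣzᵢKᵢ = 1.511 > 1 and Σzᵢ/Kᵢ = 1.252 > 1, so g(0) = 0.511 > 0 and g(1) = -0.252 < 0.
Newton–Raphson from V/F = 0.5:
  V/F = 0.500: g = 0.0765, g' = -0.627 → V/F = 0.622
  V/F = 0.622: g = 0.0015, g' = -0.608 → V/F = 0.625
Converged at V/F = 0.625.
Compositions from xᵢ = zᵢ/(1+V/F(Kᵢ−1)), yᵢ = Kᵢxᵢ:
  n-hexane: x = 0.228, y = 0.604
  toluene: x = 0.095, y = 0.087
  o-xylene: x = 0.676, y = 0.309

x_toluene = 0.095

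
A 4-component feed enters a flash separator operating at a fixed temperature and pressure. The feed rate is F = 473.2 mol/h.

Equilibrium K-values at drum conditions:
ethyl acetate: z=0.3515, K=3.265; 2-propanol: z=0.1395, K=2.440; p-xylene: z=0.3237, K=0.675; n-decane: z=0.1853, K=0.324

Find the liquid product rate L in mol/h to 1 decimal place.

L = 119.4 mol/h

Rachford–Rice: g(V/F) = Σ zᵢ(Kᵢ−1)/(1+V/F(Kᵢ−1)) = 0.
Check two-phase: ΣzᵢKᵢ = 1.7666 > 1 and Σzᵢ/Kᵢ = 1.2163 > 1, so g(0) = 0.7666 > 0 and g(1) = -0.2163 < 0.
Newton–Raphson from V/F = 0.54:
  V/F = 0.5400: g = 0.14626, g' = -0.7167 → V/F = 0.7441
  V/F = 0.7441: g = 0.00267, g' = -0.7198 → V/F = 0.7478
Converged at V/F = 0.7478.
Then V = V/F·F = 0.7478·473.2 = 353.8 mol/h and L = F − V = 119.4 mol/h.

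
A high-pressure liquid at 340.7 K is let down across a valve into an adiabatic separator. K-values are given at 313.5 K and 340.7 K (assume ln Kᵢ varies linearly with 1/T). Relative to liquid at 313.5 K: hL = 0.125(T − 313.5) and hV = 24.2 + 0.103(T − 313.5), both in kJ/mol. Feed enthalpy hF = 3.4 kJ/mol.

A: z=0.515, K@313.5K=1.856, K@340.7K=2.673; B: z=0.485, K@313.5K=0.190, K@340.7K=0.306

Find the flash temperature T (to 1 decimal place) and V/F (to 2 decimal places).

T = 316.4 K, V/F = 0.13

Adiabatic flash: solve Rachford–Rice at each trial T, then check hF = ψ·hV(T) + (1−ψ)·hL(T).
  T = 313.5 K: K = (1.856, 0.190), RR gives ψ = 0.069, H_out = 1.675 kJ/mol
  T = 340.7 K: K = (2.673, 0.306), RR gives ψ = 0.452, H_out = 14.072 kJ/mol
  T = 327.1 K: K = (2.244, 0.244), RR gives ψ = 0.291, H_out = 8.655 kJ/mol
  T = 320.3 K: K = (2.045, 0.216), RR gives ψ = 0.193, H_out = 5.480 kJ/mol
  T = 316.9 K: K = (1.949, 0.203), RR gives ψ = 0.135, H_out = 3.679 kJ/mol
  T = 315.2 K: K = (1.902, 0.196), RR gives ψ = 0.103, H_out = 2.706 kJ/mol
Linear interpolation between T = 315.2 (H_out = 2.706) and T = 316.9 (H_out = 3.679) on hF = 3.4 gives T ≈ 316.4 K, at which ψ = 0.13.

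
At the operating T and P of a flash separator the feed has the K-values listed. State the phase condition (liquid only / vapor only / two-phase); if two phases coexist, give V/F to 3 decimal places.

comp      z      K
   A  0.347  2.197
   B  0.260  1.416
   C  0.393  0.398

two-phase, V/F = 0.521

ΣzᵢKᵢ = 1.287; Σzᵢ/Kᵢ = 1.329.
Both exceed 1, so a two-phase solution exists.
Newton–Raphson from ψ = 0.45:
  ψ = 0.450: g = 0.0366, g' = -0.510 → ψ = 0.522
  ψ = 0.522: g = -0.0004, g' = -0.521 → ψ = 0.521
Converged at ψ = 0.521.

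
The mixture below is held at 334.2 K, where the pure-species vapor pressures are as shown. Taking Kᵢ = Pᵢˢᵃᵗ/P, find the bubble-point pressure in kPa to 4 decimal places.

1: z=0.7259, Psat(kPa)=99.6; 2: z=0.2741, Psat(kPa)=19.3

Pbub = 77.5898 kPa

At the bubble point ψ → 0, so ΣzᵢKᵢ = 1 with Kᵢ = Pᵢˢᵃᵗ/P ⇒ P = ΣzᵢPᵢˢᵃᵗ.
P = 0.7259·99.6 + 0.2741·19.3 = 77.5898 kPa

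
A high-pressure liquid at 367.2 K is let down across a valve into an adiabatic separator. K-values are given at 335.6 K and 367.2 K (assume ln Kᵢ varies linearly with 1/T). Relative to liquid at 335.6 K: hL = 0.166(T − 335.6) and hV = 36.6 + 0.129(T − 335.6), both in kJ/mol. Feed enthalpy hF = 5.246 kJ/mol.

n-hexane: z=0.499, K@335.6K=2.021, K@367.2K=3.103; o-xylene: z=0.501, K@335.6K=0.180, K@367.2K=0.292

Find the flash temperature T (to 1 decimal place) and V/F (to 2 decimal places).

Adiabatic flash: solve Rachford–Rice at each trial T, then check hF = ψ·hV(T) + (1−ψ)·hL(T).
  T = 335.6 K: K = (2.021, 0.180), RR gives ψ = 0.118, H_out = 4.313 kJ/mol
  T = 367.2 K: K = (3.103, 0.292), RR gives ψ = 0.467, H_out = 21.777 kJ/mol
  T = 351.4 K: K = (2.528, 0.232), RR gives ψ = 0.322, H_out = 14.211 kJ/mol
  T = 343.5 K: K = (2.266, 0.205), RR gives ψ = 0.232, H_out = 9.732 kJ/mol
  T = 339.6 K: K = (2.143, 0.192), RR gives ψ = 0.180, H_out = 7.209 kJ/mol
  T = 337.6 K: K = (2.082, 0.186), RR gives ψ = 0.150, H_out = 5.806 kJ/mol
Linear interpolation between T = 335.6 (H_out = 4.313) and T = 337.6 (H_out = 5.806) on hF = 5.246 gives T ≈ 336.8 K, at which ψ = 0.14.

T = 336.8 K, V/F = 0.14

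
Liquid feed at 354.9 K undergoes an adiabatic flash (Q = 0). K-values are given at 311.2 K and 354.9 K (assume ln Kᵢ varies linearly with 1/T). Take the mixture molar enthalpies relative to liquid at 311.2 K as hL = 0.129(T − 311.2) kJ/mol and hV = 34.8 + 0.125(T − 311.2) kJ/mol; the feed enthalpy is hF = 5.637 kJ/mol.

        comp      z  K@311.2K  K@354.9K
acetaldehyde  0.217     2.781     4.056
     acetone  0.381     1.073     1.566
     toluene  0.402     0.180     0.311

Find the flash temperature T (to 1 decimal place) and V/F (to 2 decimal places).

T = 315.6 K, V/F = 0.15

Adiabatic flash: solve Rachford–Rice at each trial T, then check hF = ψ·hV(T) + (1−ψ)·hL(T).
  T = 311.2 K: K = (2.781, 1.073, 0.180), RR gives ψ = 0.096, H_out = 3.335 kJ/mol
  T = 354.9 K: K = (4.056, 1.566, 0.311), RR gives ψ = 0.509, H_out = 23.275 kJ/mol
  T = 333.0 K: K = (3.399, 1.312, 0.241), RR gives ψ = 0.319, H_out = 13.893 kJ/mol
  T = 322.1 K: K = (3.085, 1.190, 0.209), RR gives ψ = 0.214, H_out = 8.840 kJ/mol
  T = 316.6 K: K = (2.930, 1.131, 0.194), RR gives ψ = 0.156, H_out = 6.130 kJ/mol
  T = 313.9 K: K = (2.855, 1.102, 0.187), RR gives ψ = 0.127, H_out = 4.751 kJ/mol
  T = 315.2 K: K = (2.891, 1.116, 0.190), RR gives ψ = 0.141, H_out = 5.420 kJ/mol
Linear interpolation between T = 315.2 (H_out = 5.420) and T = 316.6 (H_out = 6.130) on hF = 5.637 gives T ≈ 315.6 K, at which ψ = 0.15.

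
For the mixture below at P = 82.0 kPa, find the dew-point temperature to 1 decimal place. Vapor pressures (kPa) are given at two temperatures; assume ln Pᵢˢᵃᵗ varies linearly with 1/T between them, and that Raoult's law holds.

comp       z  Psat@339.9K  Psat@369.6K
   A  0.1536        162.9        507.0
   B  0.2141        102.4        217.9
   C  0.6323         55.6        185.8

Dew-point temperature: Σzᵢ·P/Pᵢˢᵃᵗ(T) = 1. Interpolate ln Pᵢˢᵃᵗ = aᵢ + bᵢ/T.
  T = 339.9 K: ΣzᵢP/Pᵢˢᵃᵗ = 1.1813
  T = 369.6 K: ΣzᵢP/Pᵢˢᵃᵗ = 0.3845
  T = 354.8 K: ΣzᵢP/Pᵢˢᵃᵗ = 0.6547
  T = 347.4 K: ΣzᵢP/Pᵢˢᵃᵗ = 0.8713
  T = 343.6 K: ΣzᵢP/Pᵢˢᵃᵗ = 1.0147
  T = 345.5 K: ΣzᵢP/Pᵢˢᵃᵗ = 0.9398
Interpolating between 343.6 K and 345.5 K gives T ≈ 344.0 K.

T = 344.0 K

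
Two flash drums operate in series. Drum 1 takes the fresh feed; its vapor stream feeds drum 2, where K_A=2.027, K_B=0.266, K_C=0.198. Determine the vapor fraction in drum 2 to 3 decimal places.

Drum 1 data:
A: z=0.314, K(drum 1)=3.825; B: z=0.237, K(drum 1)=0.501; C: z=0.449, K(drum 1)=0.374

V/F (drum 2) = 0.508

Drum 1:
Rachford–Rice: g(ψ₁) = Σ zᵢ(Kᵢ−1)/(1+ψ₁(Kᵢ−1)) = 0.
g(0) = ΣzᵢKᵢ − 1 = 0.488 and g(1) = 1 − Σzᵢ/Kᵢ = -0.756, so a root lies in (0, 1).
Newton iteration, ψ₁⁰ = 0.5:
  ψ₁ = 0.500: g = -0.1990, g' = -0.908 → ψ₁ = 0.281
  ψ₁ = 0.281: g = 0.0161, g' = -1.118 → ψ₁ = 0.295
Converged at ψ₁ = 0.295.
Drum-1 compositions:
  A: x = 0.171, y = 0.655
  B: x = 0.278, y = 0.139
  C: x = 0.551, y = 0.206
Drum-2 feed = drum-1 vapor: z₂ = (0.6547, 0.1393, 0.2060).
Drum 2:
Material balance + equilibrium reduce to Σ zᵢ(Kᵢ−1)/(1+ψ₂(Kᵢ−1)) = 0.
Feasibility: ΣzᵢKᵢ = 1.405, Σzᵢ/Kᵢ = 1.887 — both > 1, two phases present.
Newton–Raphson from ψ₂ = 0.5:
  ψ₂ = 0.500: g = 0.0069, g' = -0.858 → ψ₂ = 0.508
Converged at ψ₂ = 0.508.
  A: x = 0.430, y = 0.872
  B: x = 0.222, y = 0.059
  C: x = 0.348, y = 0.069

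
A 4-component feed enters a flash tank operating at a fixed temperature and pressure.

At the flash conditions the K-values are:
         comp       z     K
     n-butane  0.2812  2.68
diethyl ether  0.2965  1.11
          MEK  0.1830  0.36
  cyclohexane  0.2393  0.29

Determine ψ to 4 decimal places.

ψ = 0.2773

Rachford–Rice: g(ψ) = Σ zᵢ(Kᵢ−1)/(1+ψ(Kᵢ−1)) = 0.
Feasibility: ΣzᵢKᵢ = 1.2180, Σzᵢ/Kᵢ = 1.7055 — both > 1, two phases present.
Newton–Raphson from ψ = 0.54:
  ψ = 0.5400: g = -0.17603, g' = -0.7137 → ψ = 0.2934
  ψ = 0.2934: g = -0.01074, g' = -0.6656 → ψ = 0.2772
  ψ = 0.2772: g = 0.00004, g' = -0.6706 → ψ = 0.2773
Converged at ψ = 0.2773.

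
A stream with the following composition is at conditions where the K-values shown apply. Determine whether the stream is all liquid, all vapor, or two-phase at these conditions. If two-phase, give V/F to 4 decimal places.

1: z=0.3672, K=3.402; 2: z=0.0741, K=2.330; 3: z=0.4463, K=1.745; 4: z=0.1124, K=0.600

all vapor

ΣzᵢKᵢ = 2.2681; Σzᵢ/Kᵢ = 0.5828.
Since Σzᵢ/Kᵢ < 1 the mixture is above its dew point — single vapor phase.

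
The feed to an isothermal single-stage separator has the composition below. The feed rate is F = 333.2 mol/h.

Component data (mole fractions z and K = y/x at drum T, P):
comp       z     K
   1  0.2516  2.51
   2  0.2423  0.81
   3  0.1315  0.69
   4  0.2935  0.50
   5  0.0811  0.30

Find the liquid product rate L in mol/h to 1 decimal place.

Material balance + equilibrium reduce to Σ zᵢ(Kᵢ−1)/(1+β(Kᵢ−1)) = 0.
g(0) = ΣzᵢKᵢ − 1 = 0.0896 and g(1) = 1 − Σzᵢ/Kᵢ = -0.4473, so a root lies in (0, 1).
Iterate (Newton) starting at β = 0.51:
  β = 0.5100: g = -0.17004, g' = -0.4400 → β = 0.1235
  β = 0.1235: g = 0.01211, g' = -0.5613 → β = 0.1451
  β = 0.1451: g = 0.00019, g' = -0.5436 → β = 0.1455
Converged at β = 0.1455.
Then V = β·F = 0.1455·333.2 = 48.5 mol/h and L = F − V = 284.7 mol/h.

L = 284.7 mol/h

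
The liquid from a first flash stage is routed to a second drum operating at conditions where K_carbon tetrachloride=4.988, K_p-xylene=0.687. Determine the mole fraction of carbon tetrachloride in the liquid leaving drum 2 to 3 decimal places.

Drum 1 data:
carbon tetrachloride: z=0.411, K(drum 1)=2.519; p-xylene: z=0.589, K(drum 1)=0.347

x_carbon tetrachloride (drum 2) = 0.073

Drum 1:
Rachford–Rice: g(ψ₁) = Σ zᵢ(Kᵢ−1)/(1+ψ₁(Kᵢ−1)) = 0.
Feasibility: ΣzᵢKᵢ = 1.240, Σzᵢ/Kᵢ = 1.861 — both > 1, two phases present.
Binary case is linear: z₁(K₁−1)(1+ψ₁(K₂−1)) + z₂(K₂−1)(1+ψ₁(K₁−1)) = 0
⇒ ψ₁ = [z₁(K₁−1)+z₂(K₂−1)] / [−(K₁−1)(K₂−1)] = 0.2397/0.9919 = 0.242
Drum-1 compositions:
  carbon tetrachloride: x = 0.301, y = 0.757
  p-xylene: x = 0.699, y = 0.243
Drum-2 feed = drum-1 liquid: z₂ = (0.3006, 0.6994).
Drum 2:
Binary case is linear: z₁(K₁−1)(1+ψ₂(K₂−1)) + z₂(K₂−1)(1+ψ₂(K₁−1)) = 0
⇒ ψ₂ = [z₁(K₁−1)+z₂(K₂−1)] / [−(K₁−1)(K₂−1)] = 0.9801/1.2482 = 0.785
  carbon tetrachloride: x = 0.073, y = 0.363
  p-xylene: x = 0.927, y = 0.637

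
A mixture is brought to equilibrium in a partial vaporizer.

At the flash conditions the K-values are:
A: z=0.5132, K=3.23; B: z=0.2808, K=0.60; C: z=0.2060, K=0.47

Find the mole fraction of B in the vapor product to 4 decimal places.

y_B = 0.2623

Newton–Raphson from β = 0.64:
  β = 0.6400: g = 0.15531, g' = -0.6469 → β = 0.8801
  β = 0.8801: g = 0.00832, g' = -0.6010 → β = 0.8939
Converged at β = 0.8939.
Compositions from xᵢ = zᵢ/(1+β(Kᵢ−1)), yᵢ = Kᵢxᵢ:
  A: x = 0.1714, y = 0.5538
  B: x = 0.4371, y = 0.2623
  C: x = 0.3915, y = 0.1840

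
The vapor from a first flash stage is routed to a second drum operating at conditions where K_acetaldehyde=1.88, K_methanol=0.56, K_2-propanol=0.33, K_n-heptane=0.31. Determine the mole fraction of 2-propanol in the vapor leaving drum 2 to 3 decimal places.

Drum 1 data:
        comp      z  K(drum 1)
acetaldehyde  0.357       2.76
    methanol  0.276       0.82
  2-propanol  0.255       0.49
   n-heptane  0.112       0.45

y_2-propanol (drum 2) = 0.073

Drum 1:
Rachford–Rice: g(ψ₁) = Σ zᵢ(Kᵢ−1)/(1+ψ₁(Kᵢ−1)) = 0.
Check two-phase: ΣzᵢKᵢ = 1.387 > 1 and Σzᵢ/Kᵢ = 1.235 > 1, so g(0) = 0.387 > 0 and g(1) = -0.235 < 0.
Newton iteration, ψ₁⁰ = 0.5:
  ψ₁ = 0.500: g = 0.0201, g' = -0.508 → ψ₁ = 0.540
Converged at ψ₁ = 0.540.
Drum-1 compositions:
  acetaldehyde: x = 0.183, y = 0.505
  methanol: x = 0.306, y = 0.251
  2-propanol: x = 0.352, y = 0.172
  n-heptane: x = 0.159, y = 0.072
Drum-2 feed = drum-1 vapor: z₂ = (0.5052, 0.2507, 0.1724, 0.0717).
Drum 2:
Newton–Raphson from ψ₂ = 0.5:
  ψ₂ = 0.500: g = -0.0820, g' = -0.523 → ψ₂ = 0.343
  ψ₂ = 0.343: g = -0.0034, g' = -0.487 → ψ₂ = 0.336
Converged at ψ₂ = 0.336.
  acetaldehyde: x = 0.390, y = 0.733
  methanol: x = 0.294, y = 0.165
  2-propanol: x = 0.223, y = 0.073
  n-heptane: x = 0.093, y = 0.029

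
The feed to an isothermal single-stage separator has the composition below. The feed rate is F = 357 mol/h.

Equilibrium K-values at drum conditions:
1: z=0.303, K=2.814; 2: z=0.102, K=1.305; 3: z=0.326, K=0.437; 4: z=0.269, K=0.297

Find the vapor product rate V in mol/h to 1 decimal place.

V = 73.8 mol/h

Let ψ = V/F and solve Σ zᵢ(Kᵢ−1)/(1+ψ(Kᵢ−1)) = 0.
Feasibility: ΣzᵢKᵢ = 1.208, Σzᵢ/Kᵢ = 1.838 — both > 1, two phases present.
Newton iteration, ψ⁰ = 0.43:
  ψ = 0.430: g = -0.1769, g' = -0.775 → ψ = 0.202
  ψ = 0.202: g = 0.0043, g' = -0.855 → ψ = 0.207
Converged at ψ = 0.207.
Then V = ψ·F = 0.2068·357 = 73.8 mol/h and L = F − V = 283.2 mol/h.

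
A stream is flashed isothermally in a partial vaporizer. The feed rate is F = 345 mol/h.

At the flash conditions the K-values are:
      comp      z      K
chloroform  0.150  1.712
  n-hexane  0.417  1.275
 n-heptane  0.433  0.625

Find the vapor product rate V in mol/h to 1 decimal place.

V = 127.8 mol/h

Material balance + equilibrium reduce to Σ zᵢ(Kᵢ−1)/(1+ψ(Kᵢ−1)) = 0.
g(0) = ΣzᵢKᵢ − 1 = 0.059 and g(1) = 1 − Σzᵢ/Kᵢ = -0.107, so a root lies in (0, 1).
Iterate (Newton) starting at ψ = 0.5:
  ψ = 0.500: g = -0.0203, g' = -0.158 → ψ = 0.372
  ψ = 0.372: g = -0.0002, g' = -0.156 → ψ = 0.371
Converged at ψ = 0.371.
Then V = ψ·F = 0.3705·345 = 127.8 mol/h and L = F − V = 217.2 mol/h.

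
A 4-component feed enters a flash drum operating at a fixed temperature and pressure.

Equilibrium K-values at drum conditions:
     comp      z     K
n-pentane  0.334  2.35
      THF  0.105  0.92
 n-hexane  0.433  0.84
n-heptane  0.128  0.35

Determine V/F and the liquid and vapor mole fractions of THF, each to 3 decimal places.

Rachford–Rice: g(V/F) = Σ zᵢ(Kᵢ−1)/(1+V/F(Kᵢ−1)) = 0.
Feasibility: ΣzᵢKᵢ = 1.290, Σzᵢ/Kᵢ = 1.137 — both > 1, two phases present.
Newton–Raphson from V/F = 0.53:
  V/F = 0.530: g = 0.0514, g' = -0.347 → V/F = 0.678
Converged at V/F = 0.678.
Compositions from xᵢ = zᵢ/(1+V/F(Kᵢ−1)), yᵢ = Kᵢxᵢ:
  n-pentane: x = 0.174, y = 0.410
  THF: x = 0.111, y = 0.102
  n-hexane: x = 0.486, y = 0.408
  n-heptane: x = 0.229, y = 0.080

V/F = 0.678, x_THF = 0.111, y_THF = 0.102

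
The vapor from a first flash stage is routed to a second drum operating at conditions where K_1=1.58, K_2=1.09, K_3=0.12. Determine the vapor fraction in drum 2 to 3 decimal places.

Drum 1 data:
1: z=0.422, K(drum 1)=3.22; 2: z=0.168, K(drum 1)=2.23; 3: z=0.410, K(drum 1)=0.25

V/F (drum 2) = 0.515

Drum 1:
Newton–Raphson from ψ₁ = 0.5:
  ψ₁ = 0.500: g = 0.0800, g' = -1.155 → ψ₁ = 0.569
  ψ₁ = 0.569: g = -0.0012, g' = -1.196 → ψ₁ = 0.568
Converged at ψ₁ = 0.568.
Drum-1 compositions:
  1: x = 0.187, y = 0.601
  2: x = 0.099, y = 0.221
  3: x = 0.715, y = 0.179
Drum-2 feed = drum-1 vapor: z₂ = (0.6009, 0.2205, 0.1786).
Drum 2:
Let ψ₂ = V/F and solve Σ zᵢ(Kᵢ−1)/(1+ψ₂(Kᵢ−1)) = 0.
g(0) = ΣzᵢKᵢ − 1 = 0.211 and g(1) = 1 − Σzᵢ/Kᵢ = -1.071, so a root lies in (0, 1).
Newton iteration, ψ₂⁰ = 0.65:
  ψ₂ = 0.650: g = -0.0954, g' = -0.863 → ψ₂ = 0.539
  ψ₂ = 0.539: g = -0.0149, g' = -0.620 → ψ₂ = 0.515
Converged at ψ₂ = 0.515.
  1: x = 0.463, y = 0.731
  2: x = 0.211, y = 0.230
  3: x = 0.327, y = 0.039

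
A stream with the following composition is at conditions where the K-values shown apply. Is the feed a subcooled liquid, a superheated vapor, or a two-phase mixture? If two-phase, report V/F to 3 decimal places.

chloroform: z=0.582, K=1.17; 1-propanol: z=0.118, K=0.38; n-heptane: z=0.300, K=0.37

subcooled liquid

ΣzᵢKᵢ = 0.837; Σzᵢ/Kᵢ = 1.619.
Since ΣzᵢKᵢ < 1 the mixture is below its bubble point — single liquid phase.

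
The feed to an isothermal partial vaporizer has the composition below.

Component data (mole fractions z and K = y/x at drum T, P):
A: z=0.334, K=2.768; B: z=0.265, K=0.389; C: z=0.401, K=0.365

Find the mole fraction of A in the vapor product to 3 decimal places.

Newton iteration, V/F⁰ = 0.5:
  V/F = 0.500: g = -0.2928, g' = -0.846 → V/F = 0.154
  V/F = 0.154: g = 0.0031, g' = -0.964 → V/F = 0.157
Converged at V/F = 0.157.
Compositions from xᵢ = zᵢ/(1+V/F(Kᵢ−1)), yᵢ = Kᵢxᵢ:
  A: x = 0.261, y = 0.723
  B: x = 0.293, y = 0.114
  C: x = 0.445, y = 0.163

y_A = 0.723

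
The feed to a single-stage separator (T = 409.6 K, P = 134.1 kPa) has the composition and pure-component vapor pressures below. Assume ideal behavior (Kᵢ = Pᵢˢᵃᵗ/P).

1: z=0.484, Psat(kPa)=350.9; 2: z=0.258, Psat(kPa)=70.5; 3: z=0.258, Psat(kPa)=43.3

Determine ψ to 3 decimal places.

Raoult's law: Kᵢ = Pᵢˢᵃᵗ/P = Pᵢˢᵃᵗ/134.1.
  K_1 = 350.9/134.1 = 2.61670, K_2 = 70.5/134.1 = 0.52573, K_3 = 43.3/134.1 = 0.32289
Let ψ = V/F and solve Σ zᵢ(Kᵢ−1)/(1+ψ(Kᵢ−1)) = 0.
g(0) = ΣzᵢKᵢ − 1 = 0.485 and g(1) = 1 − Σzᵢ/Kᵢ = -0.475, so a root lies in (0, 1).
Newton–Raphson from ψ = 0.59:
  ψ = 0.590: g = -0.0603, g' = -0.771 → ψ = 0.512
  ψ = 0.512: g = -0.0007, g' = -0.757 → ψ = 0.511
Converged at ψ = 0.511.

ψ = 0.511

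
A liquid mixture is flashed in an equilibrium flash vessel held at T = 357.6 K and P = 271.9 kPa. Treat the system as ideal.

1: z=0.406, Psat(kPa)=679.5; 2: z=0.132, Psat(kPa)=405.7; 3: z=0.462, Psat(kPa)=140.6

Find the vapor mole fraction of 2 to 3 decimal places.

Raoult's law: Kᵢ = Pᵢˢᵃᵗ/P = Pᵢˢᵃᵗ/271.9.
  K_1 = 679.5/271.9 = 2.49908, K_2 = 405.7/271.9 = 1.49209, K_3 = 140.6/271.9 = 0.51710
Newton iteration, ψ⁰ = 0.5:
  ψ = 0.500: g = 0.1059, g' = -0.506 → ψ = 0.709
  ψ = 0.709: g = 0.0038, g' = -0.481 → ψ = 0.717
Converged at ψ = 0.717.
Compositions from xᵢ = zᵢ/(1+ψ(Kᵢ−1)), yᵢ = Kᵢxᵢ:
  1: x = 0.196, y = 0.489
  2: x = 0.098, y = 0.146
  3: x = 0.707, y = 0.365

y_2 = 0.146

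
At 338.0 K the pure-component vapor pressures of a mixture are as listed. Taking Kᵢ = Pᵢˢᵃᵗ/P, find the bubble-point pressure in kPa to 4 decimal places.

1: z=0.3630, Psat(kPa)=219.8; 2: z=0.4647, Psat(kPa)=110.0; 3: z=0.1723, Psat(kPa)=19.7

Pbub = 134.2987 kPa

At the bubble point ψ → 0, so ΣzᵢKᵢ = 1 with Kᵢ = Pᵢˢᵃᵗ/P ⇒ P = ΣzᵢPᵢˢᵃᵗ.
P = 0.3630·219.8 + 0.4647·110.0 + 0.1723·19.7 = 134.2987 kPa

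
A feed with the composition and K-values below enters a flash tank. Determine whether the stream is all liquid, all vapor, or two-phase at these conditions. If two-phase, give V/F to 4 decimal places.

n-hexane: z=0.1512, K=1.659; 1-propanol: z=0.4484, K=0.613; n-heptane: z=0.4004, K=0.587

ΣzᵢKᵢ = 0.7607; Σzᵢ/Kᵢ = 1.5047.
Since ΣzᵢKᵢ < 1 the mixture is below its bubble point — single liquid phase.

all liquid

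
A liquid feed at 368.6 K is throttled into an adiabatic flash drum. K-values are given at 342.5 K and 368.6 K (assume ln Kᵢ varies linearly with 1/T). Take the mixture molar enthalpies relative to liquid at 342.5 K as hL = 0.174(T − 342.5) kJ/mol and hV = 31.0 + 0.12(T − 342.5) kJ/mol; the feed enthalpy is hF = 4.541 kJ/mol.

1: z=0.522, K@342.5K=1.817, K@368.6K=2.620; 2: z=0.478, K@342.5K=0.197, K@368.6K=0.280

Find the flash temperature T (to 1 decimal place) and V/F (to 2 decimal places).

Adiabatic flash: solve Rachford–Rice at each trial T, then check hF = ψ·hV(T) + (1−ψ)·hL(T).
  T = 342.5 K: K = (1.817, 0.197), RR gives ψ = 0.065, H_out = 2.015 kJ/mol
  T = 368.6 K: K = (2.620, 0.280), RR gives ψ = 0.430, H_out = 17.264 kJ/mol
  T = 355.6 K: K = (2.198, 0.237), RR gives ψ = 0.285, H_out = 10.906 kJ/mol
  T = 349.1 K: K = (2.004, 0.216), RR gives ψ = 0.190, H_out = 6.965 kJ/mol
  T = 345.8 K: K = (1.909, 0.207), RR gives ψ = 0.132, H_out = 4.642 kJ/mol
  T = 344.1 K: K = (1.861, 0.202), RR gives ψ = 0.099, H_out = 3.332 kJ/mol
Linear interpolation between T = 344.1 (H_out = 3.332) and T = 345.8 (H_out = 4.642) on hF = 4.541 gives T ≈ 345.7 K, at which ψ = 0.13.

T = 345.7 K, V/F = 0.13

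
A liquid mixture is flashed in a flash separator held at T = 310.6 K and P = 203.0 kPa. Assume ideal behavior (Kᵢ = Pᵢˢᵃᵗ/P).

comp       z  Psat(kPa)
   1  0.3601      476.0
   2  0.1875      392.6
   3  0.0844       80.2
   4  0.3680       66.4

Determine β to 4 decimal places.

β = 0.4495

Raoult's law: Kᵢ = Pᵢˢᵃᵗ/P = Pᵢˢᵃᵗ/203.0.
  K_1 = 476.0/203.0 = 2.344828, K_2 = 392.6/203.0 = 1.933990, K_3 = 80.2/203.0 = 0.395074, K_4 = 66.4/203.0 = 0.327094
Material balance + equilibrium reduce to Σ zᵢ(Kᵢ−1)/(1+β(Kᵢ−1)) = 0.
Check two-phase: ΣzᵢKᵢ = 1.3607 > 1 and Σzᵢ/Kᵢ = 1.5892 > 1, so g(0) = 0.3607 > 0 and g(1) = -0.5892 < 0.
Newton iteration, β⁰ = 0.5:
  β = 0.5000: g = -0.03744, g' = -0.7508 → β = 0.4501
  β = 0.4501: g = -0.00043, g' = -0.7350 → β = 0.4495
Converged at β = 0.4495.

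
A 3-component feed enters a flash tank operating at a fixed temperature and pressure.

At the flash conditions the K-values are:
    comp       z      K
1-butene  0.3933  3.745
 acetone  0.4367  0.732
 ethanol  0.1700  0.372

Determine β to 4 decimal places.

Rachford–Rice: g(β) = Σ zᵢ(Kᵢ−1)/(1+β(Kᵢ−1)) = 0.
Check two-phase: ΣzᵢKᵢ = 1.8558 > 1 and Σzᵢ/Kᵢ = 1.1586 > 1, so g(0) = 0.8558 > 0 and g(1) = -0.1586 < 0.
Newton–Raphson from β = 0.39:
  β = 0.3900: g = 0.24933, g' = -0.8480 → β = 0.6840
  β = 0.6840: g = 0.04470, g' = -0.6109 → β = 0.7572
  β = 0.7572: g = 0.00030, g' = -0.6058 → β = 0.7577
Converged at β = 0.7577.

β = 0.7577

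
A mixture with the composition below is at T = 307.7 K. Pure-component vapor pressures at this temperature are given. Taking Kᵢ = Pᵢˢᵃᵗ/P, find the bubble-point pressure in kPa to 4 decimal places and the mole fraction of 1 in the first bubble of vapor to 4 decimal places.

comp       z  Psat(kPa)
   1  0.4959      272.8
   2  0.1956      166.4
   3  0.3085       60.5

At the bubble point ψ → 0, so ΣzᵢKᵢ = 1 with Kᵢ = Pᵢˢᵃᵗ/P ⇒ P = ΣzᵢPᵢˢᵃᵗ.
P = 0.4959·272.8 + 0.1956·166.4 + 0.3085·60.5 = 186.4936 kPa
yᵢ = zᵢPᵢˢᵃᵗ/P ⇒ y_1 = 0.4959·272.8/186.4936 = 0.7254

Pbub = 186.4936 kPa, y_1 = 0.7254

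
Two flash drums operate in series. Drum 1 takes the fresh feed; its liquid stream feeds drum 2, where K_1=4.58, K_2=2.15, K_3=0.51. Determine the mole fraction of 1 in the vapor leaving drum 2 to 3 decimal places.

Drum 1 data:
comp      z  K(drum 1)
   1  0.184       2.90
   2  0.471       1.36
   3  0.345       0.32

Drum 1:
Material balance + equilibrium reduce to Σ zᵢ(Kᵢ−1)/(1+ψ₁(Kᵢ−1)) = 0.
Check two-phase: ΣzᵢKᵢ = 1.285 > 1 and Σzᵢ/Kᵢ = 1.488 > 1, so g(0) = 0.285 > 0 and g(1) = -0.488 < 0.
Newton iteration, ψ₁⁰ = 0.5:
  ψ₁ = 0.500: g = -0.0325, g' = -0.585 → ψ₁ = 0.444
Converged at ψ₁ = 0.444.
Drum-1 compositions:
  1: x = 0.100, y = 0.290
  2: x = 0.406, y = 0.552
  3: x = 0.494, y = 0.158
Drum-2 feed = drum-1 liquid: z₂ = (0.0998, 0.4061, 0.4940).
Drum 2:
Newton iteration, ψ₂⁰ = 0.5:
  ψ₂ = 0.500: g = 0.1041, g' = -0.589 → ψ₂ = 0.677
  ψ₂ = 0.677: g = 0.0050, g' = -0.545 → ψ₂ = 0.686
Converged at ψ₂ = 0.686.
  1: x = 0.029, y = 0.132
  2: x = 0.227, y = 0.488
  3: x = 0.744, y = 0.379

y_1 (drum 2) = 0.132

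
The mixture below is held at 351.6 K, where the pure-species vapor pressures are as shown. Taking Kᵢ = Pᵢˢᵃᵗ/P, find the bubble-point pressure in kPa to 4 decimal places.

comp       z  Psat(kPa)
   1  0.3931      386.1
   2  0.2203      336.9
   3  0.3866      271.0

At the bubble point ψ → 0, so ΣzᵢKᵢ = 1 with Kᵢ = Pᵢˢᵃᵗ/P ⇒ P = ΣzᵢPᵢˢᵃᵗ.
P = 0.3931·386.1 + 0.2203·336.9 + 0.3866·271.0 = 330.7636 kPa

Pbub = 330.7636 kPa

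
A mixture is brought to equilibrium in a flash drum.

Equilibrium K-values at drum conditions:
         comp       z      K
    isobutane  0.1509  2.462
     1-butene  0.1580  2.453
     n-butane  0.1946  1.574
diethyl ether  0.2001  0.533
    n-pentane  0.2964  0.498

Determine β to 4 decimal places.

Let β = V/F and solve Σ zᵢ(Kᵢ−1)/(1+β(Kᵢ−1)) = 0.
Check two-phase: ΣzᵢKᵢ = 1.3197 > 1 and Σzᵢ/Kᵢ = 1.2199 > 1, so g(0) = 0.3197 > 0 and g(1) = -0.2199 < 0.
Iterate (Newton) starting at β = 0.5:
  β = 0.5000: g = 0.02664, g' = -0.4657 → β = 0.5572
  β = 0.5572: g = 0.00018, g' = -0.4603 → β = 0.5576
Converged at β = 0.5576.

β = 0.5576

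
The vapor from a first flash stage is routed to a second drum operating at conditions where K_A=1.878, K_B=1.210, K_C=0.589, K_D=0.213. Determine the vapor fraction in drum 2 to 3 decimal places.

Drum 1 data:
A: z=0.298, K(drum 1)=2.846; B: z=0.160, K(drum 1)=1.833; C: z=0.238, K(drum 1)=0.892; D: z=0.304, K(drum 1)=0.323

Drum 1:
Iterate (Newton) starting at ψ₁ = 0.5:
  ψ₁ = 0.500: g = 0.0419, g' = -0.651 → ψ₁ = 0.564
Converged at ψ₁ = 0.564.
Drum-1 compositions:
  A: x = 0.146, y = 0.416
  B: x = 0.109, y = 0.200
  C: x = 0.253, y = 0.226
  D: x = 0.492, y = 0.159
Drum-2 feed = drum-1 vapor: z₂ = (0.4156, 0.1996, 0.2261, 0.1588).
Drum 2:
Newton iteration, ψ₂⁰ = 0.5:
  ψ₂ = 0.500: g = -0.0315, g' = -0.490 → ψ₂ = 0.436
  ψ₂ = 0.436: g = -0.0010, g' = -0.459 → ψ₂ = 0.433
Converged at ψ₂ = 0.433.
  A: x = 0.301, y = 0.565
  B: x = 0.183, y = 0.221
  C: x = 0.275, y = 0.162
  D: x = 0.241, y = 0.051

V/F (drum 2) = 0.433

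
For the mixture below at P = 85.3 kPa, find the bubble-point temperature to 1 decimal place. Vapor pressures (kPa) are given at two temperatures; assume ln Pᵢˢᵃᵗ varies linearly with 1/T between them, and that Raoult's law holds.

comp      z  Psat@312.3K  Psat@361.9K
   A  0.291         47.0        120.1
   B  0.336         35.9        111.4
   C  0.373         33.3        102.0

Bubble-point temperature: ΣzᵢPᵢˢᵃᵗ(T) = P. Interpolate ln Pᵢˢᵃᵗ = aᵢ + bᵢ/T.
  T = 312.3 K: ΣzᵢPᵢˢᵃᵗ = 38.16 kPa
  T = 361.9 K: ΣzᵢPᵢˢᵃᵗ = 110.43 kPa
  T = 337.1 K: ΣzᵢPᵢˢᵃᵗ = 67.44 kPa
  T = 349.5 K: ΣzᵢPᵢˢᵃᵗ = 87.03 kPa
  T = 343.3 K: ΣzᵢPᵢˢᵃᵗ = 76.78 kPa
  T = 346.4 K: ΣzᵢPᵢˢᵃᵗ = 81.79 kPa
  T = 347.9 K: ΣzᵢPᵢˢᵃᵗ = 84.30 kPa
Interpolating between 347.9 K and 349.5 K gives T ≈ 348.5 K.

T = 348.5 K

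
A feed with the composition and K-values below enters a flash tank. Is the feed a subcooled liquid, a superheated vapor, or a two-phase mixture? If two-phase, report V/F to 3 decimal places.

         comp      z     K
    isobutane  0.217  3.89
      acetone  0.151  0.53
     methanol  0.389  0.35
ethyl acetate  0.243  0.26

two-phase, V/F = 0.066

ΣzᵢKᵢ = 1.123; Σzᵢ/Kᵢ = 2.387.
Both exceed 1, so a two-phase solution exists.
Rachford–Rice: g(ψ) = Σ zᵢ(Kᵢ−1)/(1+ψ(Kᵢ−1)) = 0.
Newton–Raphson from ψ = 0.5:
  ψ = 0.500: g = -0.4963, g' = -1.056 → ψ = 0.030
  ψ = 0.030: g = 0.0632, g' = -1.878 → ψ = 0.064
  ψ = 0.064: g = 0.0040, g' = -1.653 → ψ = 0.066
Converged at ψ = 0.066.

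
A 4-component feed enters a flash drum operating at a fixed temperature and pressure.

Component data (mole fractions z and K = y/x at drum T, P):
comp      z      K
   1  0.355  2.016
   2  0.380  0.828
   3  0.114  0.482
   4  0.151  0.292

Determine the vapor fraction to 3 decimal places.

Iterate (Newton) starting at ψ = 0.48:
  ψ = 0.480: g = -0.0693, g' = -0.407 → ψ = 0.310
  ψ = 0.310: g = -0.0019, g' = -0.392 → ψ = 0.305
Converged at ψ = 0.305.

ψ = 0.305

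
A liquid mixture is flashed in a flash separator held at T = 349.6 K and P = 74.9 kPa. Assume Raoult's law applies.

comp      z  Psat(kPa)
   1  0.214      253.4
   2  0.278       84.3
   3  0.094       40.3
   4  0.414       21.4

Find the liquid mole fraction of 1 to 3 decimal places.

Raoult's law: Kᵢ = Pᵢˢᵃᵗ/P = Pᵢˢᵃᵗ/74.9.
  K_1 = 253.4/74.9 = 3.38318, K_2 = 84.3/74.9 = 1.12550, K_3 = 40.3/74.9 = 0.53805, K_4 = 21.4/74.9 = 0.28571
Iterate (Newton) starting at ψ = 0.38:
  ψ = 0.380: g = -0.1576, g' = -0.766 → ψ = 0.174
  ψ = 0.174: g = 0.0095, g' = -0.910 → ψ = 0.185
Converged at ψ = 0.185.
Compositions from xᵢ = zᵢ/(1+ψ(Kᵢ−1)), yᵢ = Kᵢxᵢ:
  1: x = 0.149, y = 0.503
  2: x = 0.272, y = 0.306
  3: x = 0.103, y = 0.055
  4: x = 0.477, y = 0.136

x_1 = 0.149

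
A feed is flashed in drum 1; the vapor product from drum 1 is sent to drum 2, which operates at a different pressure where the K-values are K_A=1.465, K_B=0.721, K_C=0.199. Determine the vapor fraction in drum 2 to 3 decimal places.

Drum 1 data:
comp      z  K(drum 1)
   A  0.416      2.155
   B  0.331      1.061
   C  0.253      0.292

V/F (drum 2) = 0.228

Drum 1:
Newton–Raphson from ψ₁ = 0.62:
  ψ₁ = 0.620: g = -0.0198, g' = -0.592 → ψ₁ = 0.587
  ψ₁ = 0.587: g = -0.0004, g' = -0.569 → ψ₁ = 0.586
Converged at ψ₁ = 0.586.
Drum-1 compositions:
  A: x = 0.248, y = 0.535
  B: x = 0.320, y = 0.339
  C: x = 0.432, y = 0.126
Drum-2 feed = drum-1 vapor: z₂ = (0.5347, 0.3391, 0.1262).
Drum 2:
Rachford–Rice: g(ψ₂) = Σ zᵢ(Kᵢ−1)/(1+ψ₂(Kᵢ−1)) = 0.
Check two-phase: ΣzᵢKᵢ = 1.053 > 1 and Σzᵢ/Kᵢ = 1.470 > 1, so g(0) = 0.053 > 0 and g(1) = -0.470 < 0.
Newton–Raphson from ψ₂ = 0.41:
  ψ₂ = 0.410: g = -0.0486, g' = -0.295 → ψ₂ = 0.245
  ψ₂ = 0.245: g = -0.0042, g' = -0.249 → ψ₂ = 0.228
Converged at ψ₂ = 0.228.
  A: x = 0.483, y = 0.708
  B: x = 0.362, y = 0.261
  C: x = 0.154, y = 0.031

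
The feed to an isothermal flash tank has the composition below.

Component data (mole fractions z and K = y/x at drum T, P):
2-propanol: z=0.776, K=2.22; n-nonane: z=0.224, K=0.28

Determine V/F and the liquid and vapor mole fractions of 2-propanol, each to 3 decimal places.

Rachford–Rice: g(V/F) = Σ zᵢ(Kᵢ−1)/(1+V/F(Kᵢ−1)) = 0.
Check two-phase: ΣzᵢKᵢ = 1.785 > 1 and Σzᵢ/Kᵢ = 1.150 > 1, so g(0) = 0.785 > 0 and g(1) = -0.150 < 0.
Binary case is linear: z₁(K₁−1)(1+V/F(K₂−1)) + z₂(K₂−1)(1+V/F(K₁−1)) = 0
⇒ V/F = [z₁(K₁−1)+z₂(K₂−1)] / [−(K₁−1)(K₂−1)] = 0.7854/0.8784 = 0.894
Compositions from xᵢ = zᵢ/(1+V/F(Kᵢ−1)), yᵢ = Kᵢxᵢ:
  2-propanol: x = 0.371, y = 0.824
  n-nonane: x = 0.629, y = 0.176

V/F = 0.894, x_2-propanol = 0.371, y_2-propanol = 0.824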